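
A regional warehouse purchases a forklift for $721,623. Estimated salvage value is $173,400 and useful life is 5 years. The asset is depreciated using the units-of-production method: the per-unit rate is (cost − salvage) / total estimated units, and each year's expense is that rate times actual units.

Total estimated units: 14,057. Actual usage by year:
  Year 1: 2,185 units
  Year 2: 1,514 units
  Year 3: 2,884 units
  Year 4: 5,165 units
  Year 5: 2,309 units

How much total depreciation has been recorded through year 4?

$458,172

Depreciable base = $721,623 − $173,400 = $548,223.
Rate = $548,223 / 14,057 units = $39 per unit.
Year 1: 2,185 × $39 = $85,215. Book value $636,408.
Year 2: 1,514 × $39 = $59,046. Book value $577,362.
Year 3: 2,884 × $39 = $112,476. Book value $464,886.
Year 4: 5,165 × $39 = $201,435. Book value $263,451.
Accumulated through year 4 = $721,623 − $263,451 = $458,172.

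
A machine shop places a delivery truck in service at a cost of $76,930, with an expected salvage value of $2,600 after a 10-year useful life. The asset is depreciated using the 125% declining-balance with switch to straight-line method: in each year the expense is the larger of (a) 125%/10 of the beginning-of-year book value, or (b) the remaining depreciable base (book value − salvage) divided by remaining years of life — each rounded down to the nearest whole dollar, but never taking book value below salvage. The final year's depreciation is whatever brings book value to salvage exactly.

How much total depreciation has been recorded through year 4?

$32,383

Depreciable base = $76,930 − $2,600 = $74,330.
Year 1: DB = ⌊$76,930 × 125%/10⌋ = $9,616; SL = ⌊$74,330/10⌋ = $7,433 → take DB $9,616. Book value $67,314.
Year 2: DB = ⌊$67,314 × 125%/10⌋ = $8,414; SL = ⌊$64,714/9⌋ = $7,190 → take DB $8,414. Book value $58,900.
Year 3: DB = ⌊$58,900 × 125%/10⌋ = $7,362; SL = ⌊$56,300/8⌋ = $7,037 → take DB $7,362. Book value $51,538.
Year 4: DB = ⌊$51,538 × 125%/10⌋ = $6,442; SL = ⌊$48,938/7⌋ = $6,991 → take SL $6,991. Book value $44,547.
Accumulated through year 4 = $76,930 − $44,547 = $32,383.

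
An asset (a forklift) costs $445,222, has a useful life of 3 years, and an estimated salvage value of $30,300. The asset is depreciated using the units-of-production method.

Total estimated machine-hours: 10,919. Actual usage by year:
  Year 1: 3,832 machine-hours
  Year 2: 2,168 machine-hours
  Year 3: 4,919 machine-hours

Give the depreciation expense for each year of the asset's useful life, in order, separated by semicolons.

Depreciable base = $445,222 − $30,300 = $414,922.
Rate = $414,922 / 10,919 machine-hours = $38 per machine-hour.
Year 1: 3,832 × $38 = $145,616. Book value $299,606.
Year 2: 2,168 × $38 = $82,384. Book value $217,222.
Year 3: 4,919 × $38 = $186,922. Book value $30,300.

$145,616; $82,384; $186,922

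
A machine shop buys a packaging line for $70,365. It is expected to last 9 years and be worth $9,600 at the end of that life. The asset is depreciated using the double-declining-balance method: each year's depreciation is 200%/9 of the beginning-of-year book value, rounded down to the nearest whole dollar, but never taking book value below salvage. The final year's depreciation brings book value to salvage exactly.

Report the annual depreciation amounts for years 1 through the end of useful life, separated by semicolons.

$15,636; $12,162; $9,459; $7,357; $5,722; $4,450; $3,462; $2,517; $0

Depreciable base = $70,365 − $9,600 = $60,765.
Year 1: ⌊$70,365 × 200%/9⌋ = $15,636. Book value $54,729.
Year 2: ⌊$54,729 × 200%/9⌋ = $12,162. Book value $42,567.
Year 3: ⌊$42,567 × 200%/9⌋ = $9,459. Book value $33,108.
Year 4: ⌊$33,108 × 200%/9⌋ = $7,357. Book value $25,751.
Year 5: ⌊$25,751 × 200%/9⌋ = $5,722. Book value $20,029.
Year 6: ⌊$20,029 × 200%/9⌋ = $4,450. Book value $15,579.
Year 7: ⌊$15,579 × 200%/9⌋ = $3,462. Book value $12,117.
Year 8: ⌊$12,117 × 200%/9⌋ = $2,692, capped at $2,517. Book value $9,600.
Year 9 (final): $9,600 − $9,600 = $0. Book value $9,600.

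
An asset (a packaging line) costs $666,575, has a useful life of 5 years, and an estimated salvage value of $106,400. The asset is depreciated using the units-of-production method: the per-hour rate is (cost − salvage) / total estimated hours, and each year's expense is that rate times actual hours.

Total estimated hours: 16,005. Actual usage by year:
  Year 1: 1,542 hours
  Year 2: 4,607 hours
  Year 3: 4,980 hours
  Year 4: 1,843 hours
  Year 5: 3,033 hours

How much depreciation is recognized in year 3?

$174,300

Depreciable base = $666,575 − $106,400 = $560,175.
Rate = $560,175 / 16,005 hours = $35 per hour.
Year 1: 1,542 × $35 = $53,970. Book value $612,605.
Year 2: 4,607 × $35 = $161,245. Book value $451,360.
Year 3: 4,980 × $35 = $174,300. Book value $277,060.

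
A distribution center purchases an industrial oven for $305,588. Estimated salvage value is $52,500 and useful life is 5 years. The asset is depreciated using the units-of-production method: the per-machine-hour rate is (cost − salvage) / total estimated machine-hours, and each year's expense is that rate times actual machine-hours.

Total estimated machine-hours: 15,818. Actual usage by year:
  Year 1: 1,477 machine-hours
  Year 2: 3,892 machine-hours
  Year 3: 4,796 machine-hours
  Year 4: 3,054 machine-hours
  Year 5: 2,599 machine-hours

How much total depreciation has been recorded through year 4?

Depreciable base = $305,588 − $52,500 = $253,088.
Rate = $253,088 / 15,818 machine-hours = $16 per machine-hour.
Year 1: 1,477 × $16 = $23,632. Book value $281,956.
Year 2: 3,892 × $16 = $62,272. Book value $219,684.
Year 3: 4,796 × $16 = $76,736. Book value $142,948.
Year 4: 3,054 × $16 = $48,864. Book value $94,084.
Accumulated through year 4 = $305,588 − $94,084 = $211,504.

$211,504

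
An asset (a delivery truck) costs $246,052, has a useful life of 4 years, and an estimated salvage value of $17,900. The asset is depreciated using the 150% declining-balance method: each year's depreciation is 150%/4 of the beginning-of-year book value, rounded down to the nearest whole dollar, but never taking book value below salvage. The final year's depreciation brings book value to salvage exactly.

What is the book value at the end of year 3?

$60,072

Depreciable base = $246,052 − $17,900 = $228,152.
Year 1: ⌊$246,052 × 150%/4⌋ = $92,269. Book value $153,783.
Year 2: ⌊$153,783 × 150%/4⌋ = $57,668. Book value $96,115.
Year 3: ⌊$96,115 × 150%/4⌋ = $36,043. Book value $60,072.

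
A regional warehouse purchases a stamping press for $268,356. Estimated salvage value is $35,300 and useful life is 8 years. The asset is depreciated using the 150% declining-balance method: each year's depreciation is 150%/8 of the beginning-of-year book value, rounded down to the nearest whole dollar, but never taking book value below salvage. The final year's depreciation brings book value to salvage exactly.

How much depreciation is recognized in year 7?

Depreciable base = $268,356 − $35,300 = $233,056.
Year 1: ⌊$268,356 × 150%/8⌋ = $50,316. Book value $218,040.
Year 2: ⌊$218,040 × 150%/8⌋ = $40,882. Book value $177,158.
Year 3: ⌊$177,158 × 150%/8⌋ = $33,217. Book value $143,941.
Year 4: ⌊$143,941 × 150%/8⌋ = $26,988. Book value $116,953.
Year 5: ⌊$116,953 × 150%/8⌋ = $21,928. Book value $95,025.
Year 6: ⌊$95,025 × 150%/8⌋ = $17,817. Book value $77,208.
Year 7: ⌊$77,208 × 150%/8⌋ = $14,476. Book value $62,732.

$14,476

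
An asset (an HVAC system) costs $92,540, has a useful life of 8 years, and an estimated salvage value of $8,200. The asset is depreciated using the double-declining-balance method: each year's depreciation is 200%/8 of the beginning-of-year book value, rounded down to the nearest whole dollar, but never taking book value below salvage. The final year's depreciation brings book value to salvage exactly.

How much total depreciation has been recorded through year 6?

$76,069

Depreciable base = $92,540 − $8,200 = $84,340.
Year 1: ⌊$92,540 × 200%/8⌋ = $23,135. Book value $69,405.
Year 2: ⌊$69,405 × 200%/8⌋ = $17,351. Book value $52,054.
Year 3: ⌊$52,054 × 200%/8⌋ = $13,013. Book value $39,041.
Year 4: ⌊$39,041 × 200%/8⌋ = $9,760. Book value $29,281.
Year 5: ⌊$29,281 × 200%/8⌋ = $7,320. Book value $21,961.
Year 6: ⌊$21,961 × 200%/8⌋ = $5,490. Book value $16,471.
Accumulated through year 6 = $92,540 − $16,471 = $76,069.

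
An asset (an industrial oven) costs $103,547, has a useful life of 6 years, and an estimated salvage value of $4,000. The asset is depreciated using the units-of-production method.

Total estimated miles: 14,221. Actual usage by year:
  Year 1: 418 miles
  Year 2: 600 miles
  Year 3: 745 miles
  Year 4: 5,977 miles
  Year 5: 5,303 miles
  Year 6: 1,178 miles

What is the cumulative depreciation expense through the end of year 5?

$91,301

Depreciable base = $103,547 − $4,000 = $99,547.
Rate = $99,547 / 14,221 miles = $7 per mile.
Year 1: 418 × $7 = $2,926. Book value $100,621.
Year 2: 600 × $7 = $4,200. Book value $96,421.
Year 3: 745 × $7 = $5,215. Book value $91,206.
Year 4: 5,977 × $7 = $41,839. Book value $49,367.
Year 5: 5,303 × $7 = $37,121. Book value $12,246.
Accumulated through year 5 = $103,547 − $12,246 = $91,301.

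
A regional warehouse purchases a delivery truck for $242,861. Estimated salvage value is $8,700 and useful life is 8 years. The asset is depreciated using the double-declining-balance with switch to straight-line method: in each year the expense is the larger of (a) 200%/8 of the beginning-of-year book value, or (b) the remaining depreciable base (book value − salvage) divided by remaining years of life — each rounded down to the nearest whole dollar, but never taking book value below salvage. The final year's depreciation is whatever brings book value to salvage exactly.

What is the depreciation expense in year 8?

Depreciable base = $242,861 − $8,700 = $234,161.
Year 1: DB = ⌊$242,861 × 200%/8⌋ = $60,715; SL = ⌊$234,161/8⌋ = $29,270 → take DB $60,715. Book value $182,146.
Year 2: DB = ⌊$182,146 × 200%/8⌋ = $45,536; SL = ⌊$173,446/7⌋ = $24,778 → take DB $45,536. Book value $136,610.
Year 3: DB = ⌊$136,610 × 200%/8⌋ = $34,152; SL = ⌊$127,910/6⌋ = $21,318 → take DB $34,152. Book value $102,458.
Year 4: DB = ⌊$102,458 × 200%/8⌋ = $25,614; SL = ⌊$93,758/5⌋ = $18,751 → take DB $25,614. Book value $76,844.
Year 5: DB = ⌊$76,844 × 200%/8⌋ = $19,211; SL = ⌊$68,144/4⌋ = $17,036 → take DB $19,211. Book value $57,633.
Year 6: DB = ⌊$57,633 × 200%/8⌋ = $14,408; SL = ⌊$48,933/3⌋ = $16,311 → take SL $16,311. Book value $41,322.
Year 7: DB = ⌊$41,322 × 200%/8⌋ = $10,330; SL = ⌊$32,622/2⌋ = $16,311 → take SL $16,311. Book value $25,011.
Year 8 (final): $25,011 − $8,700 = $16,311. Book value $8,700.

$16,311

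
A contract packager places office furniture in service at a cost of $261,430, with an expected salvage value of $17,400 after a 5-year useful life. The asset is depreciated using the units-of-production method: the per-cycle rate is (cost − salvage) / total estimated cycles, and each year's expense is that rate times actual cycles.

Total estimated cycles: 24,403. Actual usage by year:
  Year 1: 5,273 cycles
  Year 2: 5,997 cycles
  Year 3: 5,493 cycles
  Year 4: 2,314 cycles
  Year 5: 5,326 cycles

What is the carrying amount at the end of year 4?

$70,660

Depreciable base = $261,430 − $17,400 = $244,030.
Rate = $244,030 / 24,403 cycles = $10 per cycle.
Year 1: 5,273 × $10 = $52,730. Book value $208,700.
Year 2: 5,997 × $10 = $59,970. Book value $148,730.
Year 3: 5,493 × $10 = $54,930. Book value $93,800.
Year 4: 2,314 × $10 = $23,140. Book value $70,660.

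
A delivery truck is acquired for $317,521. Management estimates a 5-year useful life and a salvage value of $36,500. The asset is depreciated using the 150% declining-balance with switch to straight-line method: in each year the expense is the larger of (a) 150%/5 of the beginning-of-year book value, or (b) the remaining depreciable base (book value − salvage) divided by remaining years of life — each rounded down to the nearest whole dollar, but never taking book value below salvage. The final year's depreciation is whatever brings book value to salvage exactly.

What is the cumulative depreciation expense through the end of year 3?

$208,610

Depreciable base = $317,521 − $36,500 = $281,021.
Year 1: DB = ⌊$317,521 × 150%/5⌋ = $95,256; SL = ⌊$281,021/5⌋ = $56,204 → take DB $95,256. Book value $222,265.
Year 2: DB = ⌊$222,265 × 150%/5⌋ = $66,679; SL = ⌊$185,765/4⌋ = $46,441 → take DB $66,679. Book value $155,586.
Year 3: DB = ⌊$155,586 × 150%/5⌋ = $46,675; SL = ⌊$119,086/3⌋ = $39,695 → take DB $46,675. Book value $108,911.
Accumulated through year 3 = $317,521 − $108,911 = $208,610.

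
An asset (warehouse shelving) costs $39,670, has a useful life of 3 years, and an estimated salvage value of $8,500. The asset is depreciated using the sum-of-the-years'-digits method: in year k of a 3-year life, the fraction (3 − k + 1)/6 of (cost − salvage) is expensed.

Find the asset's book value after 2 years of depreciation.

$13,695

Depreciable base = $39,670 − $8,500 = $31,170.
Sum of the years' digits = 3+2+1 = 6.
Year 1: $31,170 × 3/6 = $15,585. Book value $24,085.
Year 2: $31,170 × 2/6 = $10,390. Book value $13,695.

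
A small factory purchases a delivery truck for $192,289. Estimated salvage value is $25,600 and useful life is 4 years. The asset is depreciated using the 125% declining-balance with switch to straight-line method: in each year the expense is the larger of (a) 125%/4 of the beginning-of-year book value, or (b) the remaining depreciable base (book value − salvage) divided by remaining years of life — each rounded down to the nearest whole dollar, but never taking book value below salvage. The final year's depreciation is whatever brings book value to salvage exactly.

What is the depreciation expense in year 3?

Depreciable base = $192,289 − $25,600 = $166,689.
Year 1: DB = ⌊$192,289 × 125%/4⌋ = $60,090; SL = ⌊$166,689/4⌋ = $41,672 → take DB $60,090. Book value $132,199.
Year 2: DB = ⌊$132,199 × 125%/4⌋ = $41,312; SL = ⌊$106,599/3⌋ = $35,533 → take DB $41,312. Book value $90,887.
Year 3: DB = ⌊$90,887 × 125%/4⌋ = $28,402; SL = ⌊$65,287/2⌋ = $32,643 → take SL $32,643. Book value $58,244.

$32,643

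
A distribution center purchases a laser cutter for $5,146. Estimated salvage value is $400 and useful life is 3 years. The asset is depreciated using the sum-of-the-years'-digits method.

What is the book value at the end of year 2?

$1,191

Depreciable base = $5,146 − $400 = $4,746.
Sum of the years' digits = 3+2+1 = 6.
Year 1: $4,746 × 3/6 = $2,373. Book value $2,773.
Year 2: $4,746 × 2/6 = $1,582. Book value $1,191.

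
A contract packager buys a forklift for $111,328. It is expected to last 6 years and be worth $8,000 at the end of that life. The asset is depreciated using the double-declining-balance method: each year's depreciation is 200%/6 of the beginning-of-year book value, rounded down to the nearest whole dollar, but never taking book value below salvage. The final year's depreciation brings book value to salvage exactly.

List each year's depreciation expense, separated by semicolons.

$37,109; $24,739; $16,493; $10,995; $7,330; $6,662

Depreciable base = $111,328 − $8,000 = $103,328.
Year 1: ⌊$111,328 × 200%/6⌋ = $37,109. Book value $74,219.
Year 2: ⌊$74,219 × 200%/6⌋ = $24,739. Book value $49,480.
Year 3: ⌊$49,480 × 200%/6⌋ = $16,493. Book value $32,987.
Year 4: ⌊$32,987 × 200%/6⌋ = $10,995. Book value $21,992.
Year 5: ⌊$21,992 × 200%/6⌋ = $7,330. Book value $14,662.
Year 6 (final): $14,662 − $8,000 = $6,662. Book value $8,000.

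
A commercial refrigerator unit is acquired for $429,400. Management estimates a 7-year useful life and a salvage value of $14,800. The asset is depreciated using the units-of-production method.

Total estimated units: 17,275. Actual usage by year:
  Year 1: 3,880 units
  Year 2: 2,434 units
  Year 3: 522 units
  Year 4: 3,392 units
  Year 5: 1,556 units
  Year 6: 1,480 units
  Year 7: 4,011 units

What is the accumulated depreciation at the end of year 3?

Depreciable base = $429,400 − $14,800 = $414,600.
Rate = $414,600 / 17,275 units = $24 per unit.
Year 1: 3,880 × $24 = $93,120. Book value $336,280.
Year 2: 2,434 × $24 = $58,416. Book value $277,864.
Year 3: 522 × $24 = $12,528. Book value $265,336.
Accumulated through year 3 = $429,400 − $265,336 = $164,064.

$164,064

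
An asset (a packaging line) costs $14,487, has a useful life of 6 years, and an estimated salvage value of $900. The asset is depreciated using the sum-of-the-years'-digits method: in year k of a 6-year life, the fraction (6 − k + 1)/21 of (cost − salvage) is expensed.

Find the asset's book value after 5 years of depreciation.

Depreciable base = $14,487 − $900 = $13,587.
Sum of the years' digits = 6+5+4+3+2+1 = 21.
Year 1: $13,587 × 6/21 = $3,882. Book value $10,605.
Year 2: $13,587 × 5/21 = $3,235. Book value $7,370.
Year 3: $13,587 × 4/21 = $2,588. Book value $4,782.
Year 4: $13,587 × 3/21 = $1,941. Book value $2,841.
Year 5: $13,587 × 2/21 = $1,294. Book value $1,547.

$1,547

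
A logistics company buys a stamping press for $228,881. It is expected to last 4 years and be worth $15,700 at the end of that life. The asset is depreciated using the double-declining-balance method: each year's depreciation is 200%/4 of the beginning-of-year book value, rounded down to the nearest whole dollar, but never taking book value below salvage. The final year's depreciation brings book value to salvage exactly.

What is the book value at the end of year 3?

$28,611

Depreciable base = $228,881 − $15,700 = $213,181.
Year 1: ⌊$228,881 × 200%/4⌋ = $114,440. Book value $114,441.
Year 2: ⌊$114,441 × 200%/4⌋ = $57,220. Book value $57,221.
Year 3: ⌊$57,221 × 200%/4⌋ = $28,610. Book value $28,611.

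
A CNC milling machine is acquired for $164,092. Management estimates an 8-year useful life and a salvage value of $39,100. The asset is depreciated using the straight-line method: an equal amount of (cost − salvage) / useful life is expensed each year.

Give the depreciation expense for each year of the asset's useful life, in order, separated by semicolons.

Depreciable base = $164,092 − $39,100 = $124,992.
Annual expense = $124,992 / 8 = $15,624.
End of year 1: book value $148,468.
End of year 2: book value $132,844.
End of year 3: book value $117,220.
End of year 4: book value $101,596.
End of year 5: book value $85,972.
End of year 6: book value $70,348.
End of year 7: book value $54,724.
End of year 8: book value $39,100.

$15,624; $15,624; $15,624; $15,624; $15,624; $15,624; $15,624; $15,624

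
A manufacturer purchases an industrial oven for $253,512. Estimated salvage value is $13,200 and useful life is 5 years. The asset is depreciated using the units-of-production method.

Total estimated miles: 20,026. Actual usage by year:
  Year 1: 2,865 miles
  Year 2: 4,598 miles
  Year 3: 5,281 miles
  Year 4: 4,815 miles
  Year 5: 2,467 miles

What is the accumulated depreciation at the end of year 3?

Depreciable base = $253,512 − $13,200 = $240,312.
Rate = $240,312 / 20,026 miles = $12 per mile.
Year 1: 2,865 × $12 = $34,380. Book value $219,132.
Year 2: 4,598 × $12 = $55,176. Book value $163,956.
Year 3: 5,281 × $12 = $63,372. Book value $100,584.
Accumulated through year 3 = $253,512 − $100,584 = $152,928.

$152,928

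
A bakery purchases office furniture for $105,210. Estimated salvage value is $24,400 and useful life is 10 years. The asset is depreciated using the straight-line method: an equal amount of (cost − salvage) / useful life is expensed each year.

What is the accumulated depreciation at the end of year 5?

$40,405

Depreciable base = $105,210 − $24,400 = $80,810.
Annual expense = $80,810 / 10 = $8,081.
End of year 1: book value $97,129.
End of year 2: book value $89,048.
End of year 3: book value $80,967.
End of year 4: book value $72,886.
End of year 5: book value $64,805.
Accumulated through year 5 = $105,210 − $64,805 = $40,405.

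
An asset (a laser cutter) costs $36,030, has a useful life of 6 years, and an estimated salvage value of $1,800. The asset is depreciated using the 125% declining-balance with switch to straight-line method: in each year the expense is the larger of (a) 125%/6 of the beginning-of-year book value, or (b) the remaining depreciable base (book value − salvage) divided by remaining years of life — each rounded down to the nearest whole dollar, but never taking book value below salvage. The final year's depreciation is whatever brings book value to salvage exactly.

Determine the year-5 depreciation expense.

$5,196

Depreciable base = $36,030 − $1,800 = $34,230.
Year 1: DB = ⌊$36,030 × 125%/6⌋ = $7,506; SL = ⌊$34,230/6⌋ = $5,705 → take DB $7,506. Book value $28,524.
Year 2: DB = ⌊$28,524 × 125%/6⌋ = $5,942; SL = ⌊$26,724/5⌋ = $5,344 → take DB $5,942. Book value $22,582.
Year 3: DB = ⌊$22,582 × 125%/6⌋ = $4,704; SL = ⌊$20,782/4⌋ = $5,195 → take SL $5,195. Book value $17,387.
Year 4: DB = ⌊$17,387 × 125%/6⌋ = $3,622; SL = ⌊$15,587/3⌋ = $5,195 → take SL $5,195. Book value $12,192.
Year 5: DB = ⌊$12,192 × 125%/6⌋ = $2,540; SL = ⌊$10,392/2⌋ = $5,196 → take SL $5,196. Book value $6,996.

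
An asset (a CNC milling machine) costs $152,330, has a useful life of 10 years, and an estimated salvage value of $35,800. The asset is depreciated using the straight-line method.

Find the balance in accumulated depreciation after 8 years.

$93,224

Depreciable base = $152,330 − $35,800 = $116,530.
Annual expense = $116,530 / 10 = $11,653.
End of year 1: book value $140,677.
End of year 2: book value $129,024.
End of year 3: book value $117,371.
End of year 4: book value $105,718.
End of year 5: book value $94,065.
End of year 6: book value $82,412.
End of year 7: book value $70,759.
End of year 8: book value $59,106.
Accumulated through year 8 = $152,330 − $59,106 = $93,224.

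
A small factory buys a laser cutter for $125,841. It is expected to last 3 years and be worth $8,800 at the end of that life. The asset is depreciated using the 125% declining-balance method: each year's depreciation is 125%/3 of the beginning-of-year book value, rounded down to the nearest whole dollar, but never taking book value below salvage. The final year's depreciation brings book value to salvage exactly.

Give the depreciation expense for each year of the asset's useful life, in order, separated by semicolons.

$52,433; $30,586; $34,022

Depreciable base = $125,841 − $8,800 = $117,041.
Year 1: ⌊$125,841 × 125%/3⌋ = $52,433. Book value $73,408.
Year 2: ⌊$73,408 × 125%/3⌋ = $30,586. Book value $42,822.
Year 3 (final): $42,822 − $8,800 = $34,022. Book value $8,800.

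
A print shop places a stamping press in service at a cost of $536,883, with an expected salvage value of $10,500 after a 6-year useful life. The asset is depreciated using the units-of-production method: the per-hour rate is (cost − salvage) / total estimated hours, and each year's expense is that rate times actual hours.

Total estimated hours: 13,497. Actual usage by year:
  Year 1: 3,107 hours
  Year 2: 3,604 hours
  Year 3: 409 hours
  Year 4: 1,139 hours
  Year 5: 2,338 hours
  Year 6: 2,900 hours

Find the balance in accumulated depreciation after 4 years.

$322,101

Depreciable base = $536,883 − $10,500 = $526,383.
Rate = $526,383 / 13,497 hours = $39 per hour.
Year 1: 3,107 × $39 = $121,173. Book value $415,710.
Year 2: 3,604 × $39 = $140,556. Book value $275,154.
Year 3: 409 × $39 = $15,951. Book value $259,203.
Year 4: 1,139 × $39 = $44,421. Book value $214,782.
Accumulated through year 4 = $536,883 − $214,782 = $322,101.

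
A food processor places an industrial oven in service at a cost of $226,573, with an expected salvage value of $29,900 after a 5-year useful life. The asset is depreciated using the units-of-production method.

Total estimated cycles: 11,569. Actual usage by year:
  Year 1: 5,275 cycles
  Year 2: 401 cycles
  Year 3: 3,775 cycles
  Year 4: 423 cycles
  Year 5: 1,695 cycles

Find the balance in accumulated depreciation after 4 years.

Depreciable base = $226,573 − $29,900 = $196,673.
Rate = $196,673 / 11,569 cycles = $17 per cycle.
Year 1: 5,275 × $17 = $89,675. Book value $136,898.
Year 2: 401 × $17 = $6,817. Book value $130,081.
Year 3: 3,775 × $17 = $64,175. Book value $65,906.
Year 4: 423 × $17 = $7,191. Book value $58,715.
Accumulated through year 4 = $226,573 − $58,715 = $167,858.

$167,858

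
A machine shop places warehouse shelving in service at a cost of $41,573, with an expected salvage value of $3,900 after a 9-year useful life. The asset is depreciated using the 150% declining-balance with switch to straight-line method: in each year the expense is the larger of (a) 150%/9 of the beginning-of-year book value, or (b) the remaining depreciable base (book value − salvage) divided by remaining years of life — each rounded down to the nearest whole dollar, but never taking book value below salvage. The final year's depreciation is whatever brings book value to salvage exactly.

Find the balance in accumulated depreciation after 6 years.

Depreciable base = $41,573 − $3,900 = $37,673.
Year 1: DB = ⌊$41,573 × 150%/9⌋ = $6,928; SL = ⌊$37,673/9⌋ = $4,185 → take DB $6,928. Book value $34,645.
Year 2: DB = ⌊$34,645 × 150%/9⌋ = $5,774; SL = ⌊$30,745/8⌋ = $3,843 → take DB $5,774. Book value $28,871.
Year 3: DB = ⌊$28,871 × 150%/9⌋ = $4,811; SL = ⌊$24,971/7⌋ = $3,567 → take DB $4,811. Book value $24,060.
Year 4: DB = ⌊$24,060 × 150%/9⌋ = $4,010; SL = ⌊$20,160/6⌋ = $3,360 → take DB $4,010. Book value $20,050.
Year 5: DB = ⌊$20,050 × 150%/9⌋ = $3,341; SL = ⌊$16,150/5⌋ = $3,230 → take DB $3,341. Book value $16,709.
Year 6: DB = ⌊$16,709 × 150%/9⌋ = $2,784; SL = ⌊$12,809/4⌋ = $3,202 → take SL $3,202. Book value $13,507.
Accumulated through year 6 = $41,573 − $13,507 = $28,066.

$28,066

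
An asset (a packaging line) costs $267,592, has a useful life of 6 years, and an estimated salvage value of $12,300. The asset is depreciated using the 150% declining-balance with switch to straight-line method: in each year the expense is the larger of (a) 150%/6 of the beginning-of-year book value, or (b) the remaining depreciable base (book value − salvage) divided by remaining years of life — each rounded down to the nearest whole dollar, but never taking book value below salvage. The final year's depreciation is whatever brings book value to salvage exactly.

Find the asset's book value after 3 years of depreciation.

Depreciable base = $267,592 − $12,300 = $255,292.
Year 1: DB = ⌊$267,592 × 150%/6⌋ = $66,898; SL = ⌊$255,292/6⌋ = $42,548 → take DB $66,898. Book value $200,694.
Year 2: DB = ⌊$200,694 × 150%/6⌋ = $50,173; SL = ⌊$188,394/5⌋ = $37,678 → take DB $50,173. Book value $150,521.
Year 3: DB = ⌊$150,521 × 150%/6⌋ = $37,630; SL = ⌊$138,221/4⌋ = $34,555 → take DB $37,630. Book value $112,891.

$112,891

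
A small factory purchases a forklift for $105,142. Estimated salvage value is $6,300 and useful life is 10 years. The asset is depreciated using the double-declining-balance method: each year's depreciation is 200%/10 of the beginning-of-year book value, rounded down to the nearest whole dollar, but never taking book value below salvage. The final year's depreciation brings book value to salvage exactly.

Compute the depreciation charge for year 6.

Depreciable base = $105,142 − $6,300 = $98,842.
Year 1: ⌊$105,142 × 200%/10⌋ = $21,028. Book value $84,114.
Year 2: ⌊$84,114 × 200%/10⌋ = $16,822. Book value $67,292.
Year 3: ⌊$67,292 × 200%/10⌋ = $13,458. Book value $53,834.
Year 4: ⌊$53,834 × 200%/10⌋ = $10,766. Book value $43,068.
Year 5: ⌊$43,068 × 200%/10⌋ = $8,613. Book value $34,455.
Year 6: ⌊$34,455 × 200%/10⌋ = $6,891. Book value $27,564.

$6,891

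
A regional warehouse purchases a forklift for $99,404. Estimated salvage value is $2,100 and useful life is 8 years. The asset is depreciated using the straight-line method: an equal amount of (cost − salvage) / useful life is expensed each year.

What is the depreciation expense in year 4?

$12,163

Depreciable base = $99,404 − $2,100 = $97,304.
Annual expense = $97,304 / 8 = $12,163.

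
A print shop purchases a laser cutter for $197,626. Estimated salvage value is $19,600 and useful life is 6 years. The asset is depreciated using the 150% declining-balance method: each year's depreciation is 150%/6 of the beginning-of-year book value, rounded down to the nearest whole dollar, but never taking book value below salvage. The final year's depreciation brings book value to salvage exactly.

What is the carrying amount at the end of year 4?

$62,531

Depreciable base = $197,626 − $19,600 = $178,026.
Year 1: ⌊$197,626 × 150%/6⌋ = $49,406. Book value $148,220.
Year 2: ⌊$148,220 × 150%/6⌋ = $37,055. Book value $111,165.
Year 3: ⌊$111,165 × 150%/6⌋ = $27,791. Book value $83,374.
Year 4: ⌊$83,374 × 150%/6⌋ = $20,843. Book value $62,531.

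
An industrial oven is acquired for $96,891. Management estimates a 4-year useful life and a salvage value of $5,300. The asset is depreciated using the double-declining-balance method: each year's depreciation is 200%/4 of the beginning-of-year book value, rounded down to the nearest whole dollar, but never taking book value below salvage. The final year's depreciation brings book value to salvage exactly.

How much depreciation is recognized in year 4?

Depreciable base = $96,891 − $5,300 = $91,591.
Year 1: ⌊$96,891 × 200%/4⌋ = $48,445. Book value $48,446.
Year 2: ⌊$48,446 × 200%/4⌋ = $24,223. Book value $24,223.
Year 3: ⌊$24,223 × 200%/4⌋ = $12,111. Book value $12,112.
Year 4 (final): $12,112 − $5,300 = $6,812. Book value $5,300.

$6,812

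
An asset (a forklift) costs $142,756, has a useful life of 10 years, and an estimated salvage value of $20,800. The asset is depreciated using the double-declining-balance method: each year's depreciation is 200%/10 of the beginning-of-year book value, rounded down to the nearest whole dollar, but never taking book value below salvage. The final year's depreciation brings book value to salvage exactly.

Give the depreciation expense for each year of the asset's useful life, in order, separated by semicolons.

$28,551; $22,841; $18,272; $14,618; $11,694; $9,356; $7,484; $5,988; $3,152; $0

Depreciable base = $142,756 − $20,800 = $121,956.
Year 1: ⌊$142,756 × 200%/10⌋ = $28,551. Book value $114,205.
Year 2: ⌊$114,205 × 200%/10⌋ = $22,841. Book value $91,364.
Year 3: ⌊$91,364 × 200%/10⌋ = $18,272. Book value $73,092.
Year 4: ⌊$73,092 × 200%/10⌋ = $14,618. Book value $58,474.
Year 5: ⌊$58,474 × 200%/10⌋ = $11,694. Book value $46,780.
Year 6: ⌊$46,780 × 200%/10⌋ = $9,356. Book value $37,424.
Year 7: ⌊$37,424 × 200%/10⌋ = $7,484. Book value $29,940.
Year 8: ⌊$29,940 × 200%/10⌋ = $5,988. Book value $23,952.
Year 9: ⌊$23,952 × 200%/10⌋ = $4,790, capped at $3,152. Book value $20,800.
Year 10 (final): $20,800 − $20,800 = $0. Book value $20,800.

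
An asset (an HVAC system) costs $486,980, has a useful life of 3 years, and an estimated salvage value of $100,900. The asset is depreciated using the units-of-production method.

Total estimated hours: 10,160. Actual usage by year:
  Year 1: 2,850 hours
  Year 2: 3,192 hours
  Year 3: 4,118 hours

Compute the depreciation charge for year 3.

Depreciable base = $486,980 − $100,900 = $386,080.
Rate = $386,080 / 10,160 hours = $38 per hour.
Year 1: 2,850 × $38 = $108,300. Book value $378,680.
Year 2: 3,192 × $38 = $121,296. Book value $257,384.
Year 3: 4,118 × $38 = $156,484. Book value $100,900.

$156,484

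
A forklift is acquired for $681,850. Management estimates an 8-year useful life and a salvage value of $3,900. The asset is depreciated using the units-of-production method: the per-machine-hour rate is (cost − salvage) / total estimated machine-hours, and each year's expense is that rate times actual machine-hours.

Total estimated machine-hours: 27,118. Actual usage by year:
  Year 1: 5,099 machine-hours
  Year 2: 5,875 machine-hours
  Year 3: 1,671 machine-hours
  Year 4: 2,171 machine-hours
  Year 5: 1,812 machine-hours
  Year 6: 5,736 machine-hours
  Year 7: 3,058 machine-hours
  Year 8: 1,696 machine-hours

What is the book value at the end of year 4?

$311,450

Depreciable base = $681,850 − $3,900 = $677,950.
Rate = $677,950 / 27,118 machine-hours = $25 per machine-hour.
Year 1: 5,099 × $25 = $127,475. Book value $554,375.
Year 2: 5,875 × $25 = $146,875. Book value $407,500.
Year 3: 1,671 × $25 = $41,775. Book value $365,725.
Year 4: 2,171 × $25 = $54,275. Book value $311,450.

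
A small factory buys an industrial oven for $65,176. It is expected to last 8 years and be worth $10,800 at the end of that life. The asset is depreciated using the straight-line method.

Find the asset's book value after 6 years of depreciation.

$24,394

Depreciable base = $65,176 − $10,800 = $54,376.
Annual expense = $54,376 / 8 = $6,797.
End of year 1: book value $58,379.
End of year 2: book value $51,582.
End of year 3: book value $44,785.
End of year 4: book value $37,988.
End of year 5: book value $31,191.
End of year 6: book value $24,394.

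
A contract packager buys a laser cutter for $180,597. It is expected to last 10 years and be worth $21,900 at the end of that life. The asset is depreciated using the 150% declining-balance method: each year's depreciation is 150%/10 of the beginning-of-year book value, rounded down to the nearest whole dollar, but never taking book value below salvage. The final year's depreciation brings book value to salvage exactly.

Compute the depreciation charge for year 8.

Depreciable base = $180,597 − $21,900 = $158,697.
Year 1: ⌊$180,597 × 150%/10⌋ = $27,089. Book value $153,508.
Year 2: ⌊$153,508 × 150%/10⌋ = $23,026. Book value $130,482.
Year 3: ⌊$130,482 × 150%/10⌋ = $19,572. Book value $110,910.
Year 4: ⌊$110,910 × 150%/10⌋ = $16,636. Book value $94,274.
Year 5: ⌊$94,274 × 150%/10⌋ = $14,141. Book value $80,133.
Year 6: ⌊$80,133 × 150%/10⌋ = $12,019. Book value $68,114.
Year 7: ⌊$68,114 × 150%/10⌋ = $10,217. Book value $57,897.
Year 8: ⌊$57,897 × 150%/10⌋ = $8,684. Book value $49,213.

$8,684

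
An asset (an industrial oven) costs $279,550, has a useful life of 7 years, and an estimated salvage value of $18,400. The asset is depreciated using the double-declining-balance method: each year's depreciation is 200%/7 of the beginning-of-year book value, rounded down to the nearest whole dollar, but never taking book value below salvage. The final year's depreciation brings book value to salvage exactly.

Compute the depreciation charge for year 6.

$14,851

Depreciable base = $279,550 − $18,400 = $261,150.
Year 1: ⌊$279,550 × 200%/7⌋ = $79,871. Book value $199,679.
Year 2: ⌊$199,679 × 200%/7⌋ = $57,051. Book value $142,628.
Year 3: ⌊$142,628 × 200%/7⌋ = $40,750. Book value $101,878.
Year 4: ⌊$101,878 × 200%/7⌋ = $29,108. Book value $72,770.
Year 5: ⌊$72,770 × 200%/7⌋ = $20,791. Book value $51,979.
Year 6: ⌊$51,979 × 200%/7⌋ = $14,851. Book value $37,128.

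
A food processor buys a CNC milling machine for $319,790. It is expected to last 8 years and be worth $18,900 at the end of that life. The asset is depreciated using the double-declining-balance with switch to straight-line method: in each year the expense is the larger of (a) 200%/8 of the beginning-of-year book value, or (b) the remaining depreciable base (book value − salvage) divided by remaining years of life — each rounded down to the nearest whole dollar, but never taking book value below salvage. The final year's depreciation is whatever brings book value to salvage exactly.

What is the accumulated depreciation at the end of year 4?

Depreciable base = $319,790 − $18,900 = $300,890.
Year 1: DB = ⌊$319,790 × 200%/8⌋ = $79,947; SL = ⌊$300,890/8⌋ = $37,611 → take DB $79,947. Book value $239,843.
Year 2: DB = ⌊$239,843 × 200%/8⌋ = $59,960; SL = ⌊$220,943/7⌋ = $31,563 → take DB $59,960. Book value $179,883.
Year 3: DB = ⌊$179,883 × 200%/8⌋ = $44,970; SL = ⌊$160,983/6⌋ = $26,830 → take DB $44,970. Book value $134,913.
Year 4: DB = ⌊$134,913 × 200%/8⌋ = $33,728; SL = ⌊$116,013/5⌋ = $23,202 → take DB $33,728. Book value $101,185.
Accumulated through year 4 = $319,790 − $101,185 = $218,605.

$218,605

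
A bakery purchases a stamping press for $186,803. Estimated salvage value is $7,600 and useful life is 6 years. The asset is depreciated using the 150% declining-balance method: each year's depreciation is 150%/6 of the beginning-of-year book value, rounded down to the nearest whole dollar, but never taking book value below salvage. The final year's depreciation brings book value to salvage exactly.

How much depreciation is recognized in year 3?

$26,269

Depreciable base = $186,803 − $7,600 = $179,203.
Year 1: ⌊$186,803 × 150%/6⌋ = $46,700. Book value $140,103.
Year 2: ⌊$140,103 × 150%/6⌋ = $35,025. Book value $105,078.
Year 3: ⌊$105,078 × 150%/6⌋ = $26,269. Book value $78,809.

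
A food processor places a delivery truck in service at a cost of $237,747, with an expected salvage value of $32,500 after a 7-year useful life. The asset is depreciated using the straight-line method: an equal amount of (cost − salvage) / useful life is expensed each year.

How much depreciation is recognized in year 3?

$29,321

Depreciable base = $237,747 − $32,500 = $205,247.
Annual expense = $205,247 / 7 = $29,321.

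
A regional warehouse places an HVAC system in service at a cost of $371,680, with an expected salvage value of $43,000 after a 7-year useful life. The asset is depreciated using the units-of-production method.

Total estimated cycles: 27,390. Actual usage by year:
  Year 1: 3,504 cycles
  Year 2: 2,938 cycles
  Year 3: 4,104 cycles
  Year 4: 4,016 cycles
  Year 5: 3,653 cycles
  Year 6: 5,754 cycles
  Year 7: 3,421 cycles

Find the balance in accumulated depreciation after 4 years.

$174,744

Depreciable base = $371,680 − $43,000 = $328,680.
Rate = $328,680 / 27,390 cycles = $12 per cycle.
Year 1: 3,504 × $12 = $42,048. Book value $329,632.
Year 2: 2,938 × $12 = $35,256. Book value $294,376.
Year 3: 4,104 × $12 = $49,248. Book value $245,128.
Year 4: 4,016 × $12 = $48,192. Book value $196,936.
Accumulated through year 4 = $371,680 − $196,936 = $174,744.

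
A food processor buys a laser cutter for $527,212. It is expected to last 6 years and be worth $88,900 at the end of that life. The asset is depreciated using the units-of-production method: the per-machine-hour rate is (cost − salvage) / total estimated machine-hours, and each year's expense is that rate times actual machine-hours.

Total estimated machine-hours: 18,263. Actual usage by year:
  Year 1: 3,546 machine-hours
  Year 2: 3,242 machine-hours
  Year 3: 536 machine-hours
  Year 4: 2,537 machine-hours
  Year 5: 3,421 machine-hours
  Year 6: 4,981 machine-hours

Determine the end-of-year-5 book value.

Depreciable base = $527,212 − $88,900 = $438,312.
Rate = $438,312 / 18,263 machine-hours = $24 per machine-hour.
Year 1: 3,546 × $24 = $85,104. Book value $442,108.
Year 2: 3,242 × $24 = $77,808. Book value $364,300.
Year 3: 536 × $24 = $12,864. Book value $351,436.
Year 4: 2,537 × $24 = $60,888. Book value $290,548.
Year 5: 3,421 × $24 = $82,104. Book value $208,444.

$208,444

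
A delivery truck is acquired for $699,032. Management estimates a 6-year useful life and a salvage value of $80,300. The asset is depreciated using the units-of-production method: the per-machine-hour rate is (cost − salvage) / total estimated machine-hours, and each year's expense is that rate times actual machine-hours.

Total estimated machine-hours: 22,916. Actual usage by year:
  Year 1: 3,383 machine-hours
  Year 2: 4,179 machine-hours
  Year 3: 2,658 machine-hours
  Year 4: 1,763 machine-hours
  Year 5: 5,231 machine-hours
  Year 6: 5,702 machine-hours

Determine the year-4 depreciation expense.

$47,601

Depreciable base = $699,032 − $80,300 = $618,732.
Rate = $618,732 / 22,916 machine-hours = $27 per machine-hour.
Year 1: 3,383 × $27 = $91,341. Book value $607,691.
Year 2: 4,179 × $27 = $112,833. Book value $494,858.
Year 3: 2,658 × $27 = $71,766. Book value $423,092.
Year 4: 1,763 × $27 = $47,601. Book value $375,491.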